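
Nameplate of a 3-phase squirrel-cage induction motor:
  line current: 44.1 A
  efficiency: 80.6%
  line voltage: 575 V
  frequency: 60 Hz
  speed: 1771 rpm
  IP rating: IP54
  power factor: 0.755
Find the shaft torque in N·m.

144 N·m

P_in = √3·V·I·cosφ = 1.732 × 575 × 44.1 × 0.755 = 33159 W
P_out = η·P_in = 0.806 × 33159 = 26726 W
n = 1771 rpm
ω = 2π×1771/60 = 185.5 rad/s
τ = P_out/ω = 26726/185.5 = 144 N·m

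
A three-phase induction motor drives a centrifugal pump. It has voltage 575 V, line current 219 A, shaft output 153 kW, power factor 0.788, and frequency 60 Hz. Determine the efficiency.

89.0 %

P_out = 153 kW = 153000 W
P_in = √3·V_L·I_L·cosφ = 1.732 × 575 × 219 × 0.788 = 171864 W
η = P_out / P_in = 153000 / 171864 = 0.890 = 89.0%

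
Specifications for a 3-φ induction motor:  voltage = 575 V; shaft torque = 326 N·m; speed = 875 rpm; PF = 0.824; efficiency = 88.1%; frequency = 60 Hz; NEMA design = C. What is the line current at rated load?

41.3 A

ω = 2π×875/60 = 91.63 rad/s; P_out = τω = 326 × 91.63 = 29871 W
P_in = P_out / η = 29871 / 0.881 = 33906 W
I_L = P_in / (√3·V_L·cosφ) = 33906 / (1.732 × 575 × 0.824) = 41.3 A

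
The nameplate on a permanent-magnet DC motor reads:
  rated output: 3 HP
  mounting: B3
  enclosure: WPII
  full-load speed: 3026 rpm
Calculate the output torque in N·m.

P_out = 3 × 746 = 2238 W
ω = 2π × 3026/60 = 316.9 rad/s
τ = P_out/ω = 2238/316.9 = 7.06 N·m

7.06 N·m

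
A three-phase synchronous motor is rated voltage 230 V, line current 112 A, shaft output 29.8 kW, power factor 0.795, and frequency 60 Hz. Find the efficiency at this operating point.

P_out = 29.8 kW = 29800 W
P_in = √3·V_L·I_L·cosφ = 1.732 × 230 × 112 × 0.795 = 35470 W
η = P_out / P_in = 29800 / 35470 = 0.840 = 84.0%

84.0 %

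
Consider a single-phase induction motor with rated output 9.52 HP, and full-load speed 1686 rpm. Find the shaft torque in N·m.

40.2 N·m

P_out = 9.52 × 746 = 7102 W
ω = 2π × 1686/60 = 176.6 rad/s
τ = P_out/ω = 7102/176.6 = 40.2 N·m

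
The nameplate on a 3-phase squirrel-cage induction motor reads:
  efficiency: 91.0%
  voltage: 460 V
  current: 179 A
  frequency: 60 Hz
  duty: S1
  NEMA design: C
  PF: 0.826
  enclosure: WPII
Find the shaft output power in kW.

107 kW

P_in = √3·V·I·cosφ = 1.732 × 460 × 179 × 0.826 = 117798 W
P_out = η·P_in = 0.91 × 117798 = 107196 W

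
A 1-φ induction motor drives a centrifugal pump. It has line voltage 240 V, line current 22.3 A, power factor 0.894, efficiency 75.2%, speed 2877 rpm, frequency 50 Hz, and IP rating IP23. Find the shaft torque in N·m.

11.9 N·m

P_in = V·I·cosφ = 240 × 22.3 × 0.894 = 4785 W
P_out = η·P_in = 0.752 × 4785 = 3598 W
n = 2877 rpm
ω = 2π×2877/60 = 301.3 rad/s
τ = P_out/ω = 3598/301.3 = 11.9 N·m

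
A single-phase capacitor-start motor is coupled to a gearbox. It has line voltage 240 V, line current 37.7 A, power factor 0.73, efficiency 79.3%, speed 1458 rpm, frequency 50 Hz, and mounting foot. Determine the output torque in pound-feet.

P_in = V·I·cosφ = 240 × 37.7 × 0.73 = 6605 W
P_out = η·P_in = 0.793 × 6605 = 5238 W
n = 1458 rpm
ω = 2π×1458/60 = 152.7 rad/s
τ = P_out/ω = 5238/152.7 = 34.3 N·m
In lb·ft: 34.3/1.356 = 25.3 lb·ft

25.3 lb·ft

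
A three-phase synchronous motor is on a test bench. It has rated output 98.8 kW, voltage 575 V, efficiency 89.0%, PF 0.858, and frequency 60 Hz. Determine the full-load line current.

130 A

P_out = 98.8 kW = 98800 W
P_in = P_out / η = 98800 / 0.890 = 111011 W
I_L = P_in / (√3·V_L·cosφ) = 111011 / (1.732 × 575 × 0.858) = 130 A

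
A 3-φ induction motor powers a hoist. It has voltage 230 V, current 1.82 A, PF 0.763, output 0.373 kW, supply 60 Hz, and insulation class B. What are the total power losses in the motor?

180 W

P_in = √3·V·I·cosφ = 1.732×230×1.82×0.763 = 553 W
P_out = 373 W
Losses = P_in − P_out = 553 − 373 = 180 W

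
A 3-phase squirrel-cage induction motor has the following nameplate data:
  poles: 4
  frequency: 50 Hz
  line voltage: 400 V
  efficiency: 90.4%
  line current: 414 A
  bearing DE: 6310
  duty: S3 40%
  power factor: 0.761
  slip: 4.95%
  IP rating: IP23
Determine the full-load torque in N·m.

P_in = √3·V·I·cosφ = 1.732 × 400 × 414 × 0.761 = 218269 W
P_out = η·P_in = 0.904 × 218269 = 197315 W
n_s = 120×50/4 = 1500 rpm; n = 1500×(1−0.0495) = 1426 rpm
ω = 2π×1426/60 = 149.3 rad/s
τ = P_out/ω = 197315/149.3 = 1320 N·m

1320 N·m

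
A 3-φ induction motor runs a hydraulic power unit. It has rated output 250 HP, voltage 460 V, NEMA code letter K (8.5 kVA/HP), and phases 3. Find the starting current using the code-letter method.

2670 A

S_LR = 8.5 × 250 = 2125 kVA
I_LR = S_LR/(√3·V_L) = 2125000/(1.732×460) = 2670 A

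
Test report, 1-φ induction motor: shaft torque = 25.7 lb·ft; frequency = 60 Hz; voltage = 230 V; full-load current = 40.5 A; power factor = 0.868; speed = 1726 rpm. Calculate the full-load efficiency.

τ = 25.7 lb·ft × 1.356 = 34.85 N·m
ω = 2π × 1726/60 = 180.7 rad/s; P_out = τω = 34.85 × 180.7 = 6297 W
P_in = V·I·cosφ = 230 × 40.5 × 0.868 = 8085 W
η = P_out / P_in = 6297 / 8085 = 0.779 = 77.9%

77.9 %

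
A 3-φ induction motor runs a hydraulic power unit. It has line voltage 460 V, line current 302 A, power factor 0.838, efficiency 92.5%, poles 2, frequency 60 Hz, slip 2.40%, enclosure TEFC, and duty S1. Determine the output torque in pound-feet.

374 lb·ft

P_in = √3·V·I·cosφ = 1.732 × 460 × 302 × 0.838 = 201631 W
P_out = η·P_in = 0.925 × 201631 = 186509 W
n_s = 120×60/2 = 3600 rpm; n = 3600×(1−0.024) = 3514 rpm
ω = 2π×3514/60 = 368 rad/s
τ = P_out/ω = 186509/368 = 506.8 N·m
In lb·ft: 506.8/1.356 = 374 lb·ft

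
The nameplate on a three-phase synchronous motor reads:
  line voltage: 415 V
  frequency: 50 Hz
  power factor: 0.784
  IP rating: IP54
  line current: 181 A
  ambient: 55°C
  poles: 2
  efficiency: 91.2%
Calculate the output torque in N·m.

296 N·m

P_in = √3·V·I·cosφ = 1.732 × 415 × 181 × 0.784 = 101998 W
P_out = η·P_in = 0.912 × 101998 = 93022 W
n = n_s = 120×50/2 = 3000 rpm (synchronous)
ω = 2π×3000/60 = 314.2 rad/s
τ = P_out/ω = 93022/314.2 = 296 N·m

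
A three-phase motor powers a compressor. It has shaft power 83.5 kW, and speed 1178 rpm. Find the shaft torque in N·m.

ω = 2π × 1178/60 = 123.4 rad/s
τ = P/ω = 83500/123.4 = 677 N·m

677 N·m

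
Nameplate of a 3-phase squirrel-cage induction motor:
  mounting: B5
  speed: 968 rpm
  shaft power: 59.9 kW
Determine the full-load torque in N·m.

ω = 2π × 968/60 = 101.4 rad/s
τ = P/ω = 59900/101.4 = 591 N·m

591 N·m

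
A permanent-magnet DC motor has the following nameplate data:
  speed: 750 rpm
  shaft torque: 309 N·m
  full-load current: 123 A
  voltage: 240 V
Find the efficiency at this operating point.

ω = 2π × 750/60 = 78.54 rad/s; P_out = τω = 309 × 78.54 = 24269 W
P_in = V·I = 240 × 123 = 29520 W
η = P_out / P_in = 24269 / 29520 = 0.822 = 82.2%

82.2 %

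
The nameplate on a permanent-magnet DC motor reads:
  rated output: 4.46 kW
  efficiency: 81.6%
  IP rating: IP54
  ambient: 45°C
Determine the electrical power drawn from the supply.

5.47 kW

P_out = 4460 W
P_in = P_out/η = 4460/0.816 = 5466 W = 5.47 kW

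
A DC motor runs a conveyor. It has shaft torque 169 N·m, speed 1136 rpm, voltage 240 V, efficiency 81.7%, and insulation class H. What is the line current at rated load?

103 A

ω = 2π×1136/60 = 119 rad/s; P_out = τω = 169 × 119 = 20111 W
P_in = P_out / η = 20111 / 0.817 = 24616 W
I = P_in / V = 24616 / 240 = 103 A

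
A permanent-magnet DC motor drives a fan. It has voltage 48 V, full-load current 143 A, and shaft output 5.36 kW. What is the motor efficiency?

P_out = 5.36 kW = 5360 W
P_in = V·I = 48 × 143 = 6864 W
η = P_out / P_in = 5360 / 6864 = 0.781 = 78.1%

78.1 %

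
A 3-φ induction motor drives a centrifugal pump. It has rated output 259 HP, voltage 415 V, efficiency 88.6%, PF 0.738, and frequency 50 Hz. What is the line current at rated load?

411 A

P_out = 259 × 746 = 193214 W
P_in = P_out / η = 193214 / 0.886 = 218074 W
I_L = P_in / (√3·V_L·cosφ) = 218074 / (1.732 × 415 × 0.738) = 411 A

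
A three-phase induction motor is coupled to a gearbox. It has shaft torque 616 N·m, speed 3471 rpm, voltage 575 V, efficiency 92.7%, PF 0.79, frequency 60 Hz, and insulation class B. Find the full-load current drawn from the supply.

307 A

ω = 2π×3471/60 = 363.5 rad/s; P_out = τω = 616 × 363.5 = 223916 W
P_in = P_out / η = 223916 / 0.927 = 241549 W
I_L = P_in / (√3·V_L·cosφ) = 241549 / (1.732 × 575 × 0.79) = 307 A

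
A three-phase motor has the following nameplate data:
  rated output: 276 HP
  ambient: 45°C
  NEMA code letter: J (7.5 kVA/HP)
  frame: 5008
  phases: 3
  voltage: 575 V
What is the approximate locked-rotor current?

S_LR = 7.5 × 276 = 2070 kVA
I_LR = S_LR/(√3·V_L) = 2070000/(1.732×575) = 2080 A

2080 A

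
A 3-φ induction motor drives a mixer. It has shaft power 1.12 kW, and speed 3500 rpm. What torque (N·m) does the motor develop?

3.06 N·m

ω = 2π × 3500/60 = 366.5 rad/s
τ = P/ω = 1120/366.5 = 3.06 N·m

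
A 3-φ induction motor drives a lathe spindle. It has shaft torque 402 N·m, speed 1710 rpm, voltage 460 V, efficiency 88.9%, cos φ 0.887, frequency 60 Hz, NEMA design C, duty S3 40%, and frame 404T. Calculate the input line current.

115 A

ω = 2π×1710/60 = 179.1 rad/s; P_out = τω = 402 × 179.1 = 71998 W
P_in = P_out / η = 71998 / 0.889 = 80988 W
I_L = P_in / (√3·V_L·cosφ) = 80988 / (1.732 × 460 × 0.887) = 115 A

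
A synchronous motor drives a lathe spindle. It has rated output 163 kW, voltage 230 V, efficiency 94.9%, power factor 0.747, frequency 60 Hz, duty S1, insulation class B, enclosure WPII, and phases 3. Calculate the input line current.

577 A

P_out = 163 kW = 163000 W
P_in = P_out / η = 163000 / 0.949 = 171760 W
I_L = P_in / (√3·V_L·cosφ) = 171760 / (1.732 × 230 × 0.747) = 577 A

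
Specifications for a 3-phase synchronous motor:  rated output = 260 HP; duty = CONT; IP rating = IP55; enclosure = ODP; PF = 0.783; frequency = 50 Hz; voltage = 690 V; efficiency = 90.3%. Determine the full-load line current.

230 A

P_out = 260 × 746 = 193960 W
P_in = P_out / η = 193960 / 0.903 = 214795 W
I_L = P_in / (√3·V_L·cosφ) = 214795 / (1.732 × 690 × 0.783) = 230 A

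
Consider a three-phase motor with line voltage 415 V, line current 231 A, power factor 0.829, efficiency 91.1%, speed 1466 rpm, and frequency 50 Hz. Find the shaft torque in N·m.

817 N·m

P_in = √3·V·I·cosφ = 1.732 × 415 × 231 × 0.829 = 137646 W
P_out = η·P_in = 0.911 × 137646 = 125396 W
n = 1466 rpm
ω = 2π×1466/60 = 153.5 rad/s
τ = P_out/ω = 125396/153.5 = 817 N·m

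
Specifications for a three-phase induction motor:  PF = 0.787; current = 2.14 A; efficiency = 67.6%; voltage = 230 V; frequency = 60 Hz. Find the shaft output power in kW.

0.454 kW

P_in = √3·V·I·cosφ = 1.732 × 230 × 2.14 × 0.787 = 671 W
P_out = η·P_in = 0.676 × 671 = 454 W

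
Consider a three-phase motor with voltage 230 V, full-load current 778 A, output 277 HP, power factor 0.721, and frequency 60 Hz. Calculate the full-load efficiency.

92.5 %

P_out = 277 × 746 = 206642 W
P_in = √3·V_L·I_L·cosφ = 1.732 × 230 × 778 × 0.721 = 223455 W
η = P_out / P_in = 206642 / 223455 = 0.925 = 92.5%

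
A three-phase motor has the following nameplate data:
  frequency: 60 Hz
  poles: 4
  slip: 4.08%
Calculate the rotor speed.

n_s = 120f/p = 120×60/4 = 1800 rpm
n = n_s(1 − s) = 1800 × (1 − 0.0408) = 1727 rpm

1727 rpm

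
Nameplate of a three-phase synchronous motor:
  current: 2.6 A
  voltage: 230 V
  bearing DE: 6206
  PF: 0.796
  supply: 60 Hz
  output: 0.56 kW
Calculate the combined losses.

P_in = √3·V·I·cosφ = 1.732×230×2.6×0.796 = 824 W
P_out = 560 W
Losses = P_in − P_out = 824 − 560 = 264 W

264 W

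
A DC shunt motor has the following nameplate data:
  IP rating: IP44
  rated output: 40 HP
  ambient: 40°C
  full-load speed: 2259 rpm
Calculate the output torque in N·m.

P_out = 40 × 746 = 29840 W
ω = 2π × 2259/60 = 236.6 rad/s
τ = P_out/ω = 29840/236.6 = 126 N·m

126 N·m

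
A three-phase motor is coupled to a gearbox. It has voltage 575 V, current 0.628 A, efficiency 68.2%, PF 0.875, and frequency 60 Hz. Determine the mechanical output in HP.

P_in = √3·V·I·cosφ = 1.732 × 575 × 0.628 × 0.875 = 547 W
P_out = η·P_in = 0.682 × 547 = 373 W
= 373/746 = 0.5 HP

0.5 HP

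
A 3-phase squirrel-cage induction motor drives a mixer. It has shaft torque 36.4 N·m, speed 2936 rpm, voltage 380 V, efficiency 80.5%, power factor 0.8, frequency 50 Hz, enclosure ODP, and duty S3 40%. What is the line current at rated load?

ω = 2π×2936/60 = 307.5 rad/s; P_out = τω = 36.4 × 307.5 = 11193 W
P_in = P_out / η = 11193 / 0.805 = 13904 W
I_L = P_in / (√3·V_L·cosφ) = 13904 / (1.732 × 380 × 0.8) = 26.4 A

26.4 A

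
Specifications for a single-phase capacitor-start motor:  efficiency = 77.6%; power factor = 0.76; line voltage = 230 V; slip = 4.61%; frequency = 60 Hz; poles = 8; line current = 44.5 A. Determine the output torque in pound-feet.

49.5 lb·ft

P_in = V·I·cosφ = 230 × 44.5 × 0.76 = 7779 W
P_out = η·P_in = 0.776 × 7779 = 6037 W
n_s = 120×60/8 = 900 rpm; n = 900×(1−0.0461) = 859 rpm
ω = 2π×859/60 = 89.95 rad/s
τ = P_out/ω = 6037/89.95 = 67.12 N·m
In lb·ft: 67.12/1.356 = 49.5 lb·ft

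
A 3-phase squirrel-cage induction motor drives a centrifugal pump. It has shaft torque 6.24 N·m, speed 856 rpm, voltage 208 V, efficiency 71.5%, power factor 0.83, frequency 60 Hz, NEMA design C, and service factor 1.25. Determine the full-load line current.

ω = 2π×856/60 = 89.64 rad/s; P_out = τω = 6.24 × 89.64 = 559 W
P_in = P_out / η = 559 / 0.715 = 782 W
I_L = P_in / (√3·V_L·cosφ) = 782 / (1.732 × 208 × 0.83) = 2.62 A

2.62 A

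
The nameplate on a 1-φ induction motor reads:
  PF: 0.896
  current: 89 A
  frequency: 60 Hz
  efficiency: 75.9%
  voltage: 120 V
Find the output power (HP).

9.74 HP

P_in = V·I·cosφ = 120 × 89 × 0.896 = 9569 W
P_out = η·P_in = 0.759 × 9569 = 7263 W
= 7263/746 = 9.74 HP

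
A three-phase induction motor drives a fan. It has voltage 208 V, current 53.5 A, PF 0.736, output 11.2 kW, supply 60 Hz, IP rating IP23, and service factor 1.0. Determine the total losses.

P_in = √3·V·I·cosφ = 1.732×208×53.5×0.736 = 14185 W
P_out = 11200 W
Losses = P_in − P_out = 14185 − 11200 = 2985 W

2990 W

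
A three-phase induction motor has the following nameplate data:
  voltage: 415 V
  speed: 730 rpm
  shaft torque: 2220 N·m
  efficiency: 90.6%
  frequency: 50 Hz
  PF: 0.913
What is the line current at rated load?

285 A

ω = 2π×730/60 = 76.45 rad/s; P_out = τω = 2220 × 76.45 = 169719 W
P_in = P_out / η = 169719 / 0.906 = 187328 W
I_L = P_in / (√3·V_L·cosφ) = 187328 / (1.732 × 415 × 0.913) = 285 A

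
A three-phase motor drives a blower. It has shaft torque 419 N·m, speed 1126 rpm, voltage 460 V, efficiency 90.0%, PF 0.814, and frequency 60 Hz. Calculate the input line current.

84.6 A

ω = 2π×1126/60 = 117.9 rad/s; P_out = τω = 419 × 117.9 = 49400 W
P_in = P_out / η = 49400 / 0.900 = 54889 W
I_L = P_in / (√3·V_L·cosφ) = 54889 / (1.732 × 460 × 0.814) = 84.6 A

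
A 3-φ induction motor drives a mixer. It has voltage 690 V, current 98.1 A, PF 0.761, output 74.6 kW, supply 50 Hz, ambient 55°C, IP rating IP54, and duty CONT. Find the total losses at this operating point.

P_in = √3·V·I·cosφ = 1.732×690×98.1×0.761 = 89218 W
P_out = 74600 W
Losses = P_in − P_out = 89218 − 74600 = 14618 W

14.6 kW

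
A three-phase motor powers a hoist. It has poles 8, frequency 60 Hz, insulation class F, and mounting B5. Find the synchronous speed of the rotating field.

n_s = 120f/p = 120×60/8 = 900 rpm

900 rpm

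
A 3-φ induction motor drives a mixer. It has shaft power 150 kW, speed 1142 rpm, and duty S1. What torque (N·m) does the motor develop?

ω = 2π × 1142/60 = 119.6 rad/s
τ = P/ω = 150000/119.6 = 1250 N·m

1250 N·m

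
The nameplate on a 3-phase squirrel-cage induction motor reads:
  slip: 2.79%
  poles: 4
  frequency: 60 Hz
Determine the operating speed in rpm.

n_s = 120f/p = 120×60/4 = 1800 rpm
n = n_s(1 − s) = 1800 × (1 − 0.0279) = 1750 rpm

1750 rpm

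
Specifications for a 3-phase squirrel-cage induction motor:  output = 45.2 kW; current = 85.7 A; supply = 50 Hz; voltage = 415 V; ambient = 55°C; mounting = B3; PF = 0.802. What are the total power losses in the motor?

4.2 kW

P_in = √3·V·I·cosφ = 1.732×415×85.7×0.802 = 49403 W
P_out = 45200 W
Losses = P_in − P_out = 49403 − 45200 = 4203 W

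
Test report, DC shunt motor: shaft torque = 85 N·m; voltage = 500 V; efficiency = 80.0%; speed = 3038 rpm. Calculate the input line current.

67.6 A

ω = 2π×3038/60 = 318.1 rad/s; P_out = τω = 85 × 318.1 = 27039 W
P_in = P_out / η = 27039 / 0.800 = 33799 W
I = P_in / V = 33799 / 500 = 67.6 A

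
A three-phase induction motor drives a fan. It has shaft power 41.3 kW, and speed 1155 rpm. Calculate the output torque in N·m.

ω = 2π × 1155/60 = 121 rad/s
τ = P/ω = 41300/121 = 341 N·m

341 N·m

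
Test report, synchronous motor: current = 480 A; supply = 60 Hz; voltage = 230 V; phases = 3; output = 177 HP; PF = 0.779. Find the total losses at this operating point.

16900 W

P_in = √3·V·I·cosφ = 1.732×230×480×0.779 = 148955 W
P_out = 177×746 = 132042 W
Losses = P_in − P_out = 148955 − 132042 = 16913 W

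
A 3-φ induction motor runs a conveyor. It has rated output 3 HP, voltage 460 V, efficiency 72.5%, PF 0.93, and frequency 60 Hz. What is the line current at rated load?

P_out = 3 × 746 = 2238 W
P_in = P_out / η = 2238 / 0.725 = 3087 W
I_L = P_in / (√3·V_L·cosφ) = 3087 / (1.732 × 460 × 0.93) = 4.17 A

4.17 A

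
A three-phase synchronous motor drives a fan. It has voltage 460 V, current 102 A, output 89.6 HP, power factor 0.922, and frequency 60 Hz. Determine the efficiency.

P_out = 89.6 × 746 = 66842 W
P_in = √3·V_L·I_L·cosφ = 1.732 × 460 × 102 × 0.922 = 74927 W
η = P_out / P_in = 66842 / 74927 = 0.892 = 89.2%

89.2 %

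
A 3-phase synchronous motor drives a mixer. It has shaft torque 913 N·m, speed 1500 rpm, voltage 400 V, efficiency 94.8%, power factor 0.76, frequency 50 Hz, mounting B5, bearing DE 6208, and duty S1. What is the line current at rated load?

287 A

ω = 2π×1500/60 = 157.1 rad/s; P_out = τω = 913 × 157.1 = 143432 W
P_in = P_out / η = 143432 / 0.948 = 151300 W
I_L = P_in / (√3·V_L·cosφ) = 151300 / (1.732 × 400 × 0.76) = 287 A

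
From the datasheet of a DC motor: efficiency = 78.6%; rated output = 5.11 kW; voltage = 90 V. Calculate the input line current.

P_out = 5.11 kW = 5110 W
P_in = P_out / η = 5110 / 0.786 = 6501 W
I = P_in / V = 6501 / 90 = 72.2 A

72.2 A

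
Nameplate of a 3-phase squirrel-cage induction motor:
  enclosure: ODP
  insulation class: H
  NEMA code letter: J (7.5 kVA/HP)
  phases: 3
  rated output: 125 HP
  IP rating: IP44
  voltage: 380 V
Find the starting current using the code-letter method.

S_LR = 7.5 × 125 = 937.5 kVA
I_LR = S_LR/(√3·V_L) = 937500/(1.732×380) = 1420 A

1420 A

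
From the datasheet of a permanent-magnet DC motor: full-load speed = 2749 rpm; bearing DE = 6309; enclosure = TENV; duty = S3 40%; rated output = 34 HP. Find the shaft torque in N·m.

88.1 N·m

P_out = 34 × 746 = 25364 W
ω = 2π × 2749/60 = 287.9 rad/s
τ = P_out/ω = 25364/287.9 = 88.1 N·m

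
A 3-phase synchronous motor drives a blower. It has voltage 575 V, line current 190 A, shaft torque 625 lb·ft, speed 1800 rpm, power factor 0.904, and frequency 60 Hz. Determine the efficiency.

93.4 %

τ = 625 lb·ft × 1.356 = 847.5 N·m
ω = 2π × 1800/60 = 188.5 rad/s; P_out = τω = 847.5 × 188.5 = 159754 W
P_in = √3·V_L·I_L·cosφ = 1.732 × 575 × 190 × 0.904 = 171056 W
η = P_out / P_in = 159754 / 171056 = 0.934 = 93.4%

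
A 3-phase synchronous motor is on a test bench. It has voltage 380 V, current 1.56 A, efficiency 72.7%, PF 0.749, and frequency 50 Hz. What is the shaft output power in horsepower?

P_in = √3·V·I·cosφ = 1.732 × 380 × 1.56 × 0.749 = 769 W
P_out = η·P_in = 0.727 × 769 = 559 W
= 559/746 = 0.749 HP

0.749 HP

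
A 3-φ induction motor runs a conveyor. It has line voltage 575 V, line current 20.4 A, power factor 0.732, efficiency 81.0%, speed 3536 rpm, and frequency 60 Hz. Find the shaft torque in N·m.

P_in = √3·V·I·cosφ = 1.732 × 575 × 20.4 × 0.732 = 14872 W
P_out = η·P_in = 0.81 × 14872 = 12046 W
n = 3536 rpm
ω = 2π×3536/60 = 370.3 rad/s
τ = P_out/ω = 12046/370.3 = 32.5 N·m

32.5 N·m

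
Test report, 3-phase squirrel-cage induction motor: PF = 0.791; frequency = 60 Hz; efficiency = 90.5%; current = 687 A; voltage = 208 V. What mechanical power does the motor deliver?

P_in = √3·V·I·cosφ = 1.732 × 208 × 687 × 0.791 = 195769 W
P_out = η·P_in = 0.905 × 195769 = 177171 W

177 kW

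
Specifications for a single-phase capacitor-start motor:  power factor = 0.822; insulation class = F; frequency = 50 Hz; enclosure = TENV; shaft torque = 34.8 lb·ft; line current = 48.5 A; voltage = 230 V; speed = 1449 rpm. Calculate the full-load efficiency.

78.1 %

τ = 34.8 lb·ft × 1.356 = 47.19 N·m
ω = 2π × 1449/60 = 151.7 rad/s; P_out = τω = 47.19 × 151.7 = 7159 W
P_in = V·I·cosφ = 230 × 48.5 × 0.822 = 9169 W
η = P_out / P_in = 7159 / 9169 = 0.781 = 78.1%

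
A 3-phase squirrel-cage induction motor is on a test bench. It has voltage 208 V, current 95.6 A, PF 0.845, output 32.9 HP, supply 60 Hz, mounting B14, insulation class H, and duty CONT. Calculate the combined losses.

P_in = √3·V·I·cosφ = 1.732×208×95.6×0.845 = 29102 W
P_out = 32.9×746 = 24543 W
Losses = P_in − P_out = 29102 − 24543 = 4559 W

4.56 kW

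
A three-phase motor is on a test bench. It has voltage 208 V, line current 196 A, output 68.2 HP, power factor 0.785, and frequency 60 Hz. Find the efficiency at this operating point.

P_out = 68.2 × 746 = 50877 W
P_in = √3·V_L·I_L·cosφ = 1.732 × 208 × 196 × 0.785 = 55429 W
η = P_out / P_in = 50877 / 55429 = 0.918 = 91.8%

91.8 %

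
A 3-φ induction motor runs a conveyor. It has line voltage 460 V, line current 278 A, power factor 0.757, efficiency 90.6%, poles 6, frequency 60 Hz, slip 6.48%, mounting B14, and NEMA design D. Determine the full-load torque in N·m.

1290 N·m

P_in = √3·V·I·cosφ = 1.732 × 460 × 278 × 0.757 = 167667 W
P_out = η·P_in = 0.906 × 167667 = 151906 W
n_s = 120×60/6 = 1200 rpm; n = 1200×(1−0.0648) = 1122 rpm
ω = 2π×1122/60 = 117.5 rad/s
τ = P_out/ω = 151906/117.5 = 1290 N·m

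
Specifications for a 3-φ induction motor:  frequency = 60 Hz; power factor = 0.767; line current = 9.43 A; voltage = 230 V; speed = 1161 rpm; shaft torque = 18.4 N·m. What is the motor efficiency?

77.6 %

ω = 2π × 1161/60 = 121.6 rad/s; P_out = τω = 18.4 × 121.6 = 2237 W
P_in = √3·V_L·I_L·cosφ = 1.732 × 230 × 9.43 × 0.767 = 2881 W
η = P_out / P_in = 2237 / 2881 = 0.776 = 77.6%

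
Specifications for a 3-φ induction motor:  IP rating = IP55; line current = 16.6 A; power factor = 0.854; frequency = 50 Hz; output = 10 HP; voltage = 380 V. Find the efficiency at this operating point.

P_out = 10 × 746 = 7460 W
P_in = √3·V_L·I_L·cosφ = 1.732 × 380 × 16.6 × 0.854 = 9330 W
η = P_out / P_in = 7460 / 9330 = 0.800 = 80.0%

80.0 %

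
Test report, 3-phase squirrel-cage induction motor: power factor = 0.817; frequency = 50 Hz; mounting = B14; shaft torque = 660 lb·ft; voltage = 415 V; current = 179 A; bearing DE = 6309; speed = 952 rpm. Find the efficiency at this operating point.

τ = 660 lb·ft × 1.356 = 895 N·m
ω = 2π × 952/60 = 99.69 rad/s; P_out = τω = 895 × 99.69 = 89223 W
P_in = √3·V_L·I_L·cosφ = 1.732 × 415 × 179 × 0.817 = 105117 W
η = P_out / P_in = 89223 / 105117 = 0.849 = 84.9%

84.9 %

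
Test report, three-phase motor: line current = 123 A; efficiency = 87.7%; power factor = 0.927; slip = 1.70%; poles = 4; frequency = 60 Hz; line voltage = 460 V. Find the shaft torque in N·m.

P_in = √3·V·I·cosφ = 1.732 × 460 × 123 × 0.927 = 90843 W
P_out = η·P_in = 0.877 × 90843 = 79669 W
n_s = 120×60/4 = 1800 rpm; n = 1800×(1−0.017) = 1769 rpm
ω = 2π×1769/60 = 185.2 rad/s
τ = P_out/ω = 79669/185.2 = 430 N·m

430 N·m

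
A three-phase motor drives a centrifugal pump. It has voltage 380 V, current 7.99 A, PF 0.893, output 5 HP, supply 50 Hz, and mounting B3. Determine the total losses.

P_in = √3·V·I·cosφ = 1.732×380×7.99×0.893 = 4696 W
P_out = 5×746 = 3730 W
Losses = P_in − P_out = 4696 − 3730 = 966 W

966 W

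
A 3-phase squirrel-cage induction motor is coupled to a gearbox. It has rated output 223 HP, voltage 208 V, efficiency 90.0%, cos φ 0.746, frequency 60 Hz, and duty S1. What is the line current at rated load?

688 A

P_out = 223 × 746 = 166358 W
P_in = P_out / η = 166358 / 0.900 = 184842 W
I_L = P_in / (√3·V_L·cosφ) = 184842 / (1.732 × 208 × 0.746) = 688 A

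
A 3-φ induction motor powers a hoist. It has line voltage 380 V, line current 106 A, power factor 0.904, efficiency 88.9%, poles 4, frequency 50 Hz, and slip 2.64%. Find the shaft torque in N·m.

367 N·m

P_in = √3·V·I·cosφ = 1.732 × 380 × 106 × 0.904 = 63068 W
P_out = η·P_in = 0.889 × 63068 = 56067 W
n_s = 120×50/4 = 1500 rpm; n = 1500×(1−0.0264) = 1460 rpm
ω = 2π×1460/60 = 152.9 rad/s
τ = P_out/ω = 56067/152.9 = 367 N·m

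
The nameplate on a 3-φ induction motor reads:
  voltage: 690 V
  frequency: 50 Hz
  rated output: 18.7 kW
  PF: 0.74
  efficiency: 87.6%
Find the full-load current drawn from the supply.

P_out = 18.7 kW = 18700 W
P_in = P_out / η = 18700 / 0.876 = 21347 W
I_L = P_in / (√3·V_L·cosφ) = 21347 / (1.732 × 690 × 0.74) = 24.1 A

24.1 A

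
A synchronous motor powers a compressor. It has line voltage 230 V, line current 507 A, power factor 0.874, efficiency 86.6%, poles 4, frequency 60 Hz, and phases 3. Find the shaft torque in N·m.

811 N·m

P_in = √3·V·I·cosφ = 1.732 × 230 × 507 × 0.874 = 176520 W
P_out = η·P_in = 0.866 × 176520 = 152866 W
n = n_s = 120×60/4 = 1800 rpm (synchronous)
ω = 2π×1800/60 = 188.5 rad/s
τ = P_out/ω = 152866/188.5 = 811 N·m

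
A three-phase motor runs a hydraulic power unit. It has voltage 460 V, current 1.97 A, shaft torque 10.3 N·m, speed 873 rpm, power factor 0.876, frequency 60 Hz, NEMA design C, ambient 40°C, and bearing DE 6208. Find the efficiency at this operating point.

ω = 2π × 873/60 = 91.42 rad/s; P_out = τω = 10.3 × 91.42 = 942 W
P_in = √3·V_L·I_L·cosφ = 1.732 × 460 × 1.97 × 0.876 = 1375 W
η = P_out / P_in = 942 / 1375 = 0.685 = 68.5%

68.5 %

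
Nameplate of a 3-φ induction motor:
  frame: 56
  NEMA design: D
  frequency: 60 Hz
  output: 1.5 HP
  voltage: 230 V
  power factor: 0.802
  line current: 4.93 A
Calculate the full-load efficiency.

71.0 %

P_out = 1.5 × 746 = 1119 W
P_in = √3·V_L·I_L·cosφ = 1.732 × 230 × 4.93 × 0.802 = 1575 W
η = P_out / P_in = 1119 / 1575 = 0.710 = 71.0%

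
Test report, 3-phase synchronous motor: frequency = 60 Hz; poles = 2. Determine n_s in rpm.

n_s = 120f/p = 120×60/2 = 3600 rpm

3600 rpm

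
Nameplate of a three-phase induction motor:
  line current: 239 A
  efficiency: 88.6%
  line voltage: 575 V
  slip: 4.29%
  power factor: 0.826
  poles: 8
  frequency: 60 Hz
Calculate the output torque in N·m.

1930 N·m

P_in = √3·V·I·cosφ = 1.732 × 575 × 239 × 0.826 = 196605 W
P_out = η·P_in = 0.886 × 196605 = 174192 W
n_s = 120×60/8 = 900 rpm; n = 900×(1−0.0429) = 861 rpm
ω = 2π×861/60 = 90.16 rad/s
τ = P_out/ω = 174192/90.16 = 1930 N·m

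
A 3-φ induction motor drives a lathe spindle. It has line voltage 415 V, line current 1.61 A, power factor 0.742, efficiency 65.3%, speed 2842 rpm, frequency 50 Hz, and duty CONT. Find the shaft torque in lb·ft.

P_in = √3·V·I·cosφ = 1.732 × 415 × 1.61 × 0.742 = 859 W
P_out = η·P_in = 0.653 × 859 = 561 W
n = 2842 rpm
ω = 2π×2842/60 = 297.6 rad/s
τ = P_out/ω = 561/297.6 = 1.885 N·m
In lb·ft: 1.885/1.356 = 1.39 lb·ft

1.39 lb·ft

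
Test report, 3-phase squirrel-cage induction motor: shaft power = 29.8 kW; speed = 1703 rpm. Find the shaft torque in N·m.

ω = 2π × 1703/60 = 178.3 rad/s
τ = P/ω = 29800/178.3 = 167 N·m

167 N·m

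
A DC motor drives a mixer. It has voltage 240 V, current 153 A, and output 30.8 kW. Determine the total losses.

5.92 kW

P_in = V·I = 240×153 = 36720 W
P_out = 30800 W
Losses = P_in − P_out = 36720 − 30800 = 5920 W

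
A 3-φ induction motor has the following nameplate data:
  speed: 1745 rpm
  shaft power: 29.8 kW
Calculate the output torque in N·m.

ω = 2π × 1745/60 = 182.7 rad/s
τ = P/ω = 29800/182.7 = 163 N·m

163 N·m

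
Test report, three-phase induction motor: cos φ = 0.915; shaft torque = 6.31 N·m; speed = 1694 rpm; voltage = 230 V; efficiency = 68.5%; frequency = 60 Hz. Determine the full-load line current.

ω = 2π×1694/60 = 177.4 rad/s; P_out = τω = 6.31 × 177.4 = 1119 W
P_in = P_out / η = 1119 / 0.685 = 1634 W
I_L = P_in / (√3·V_L·cosφ) = 1634 / (1.732 × 230 × 0.915) = 4.48 A

4.48 A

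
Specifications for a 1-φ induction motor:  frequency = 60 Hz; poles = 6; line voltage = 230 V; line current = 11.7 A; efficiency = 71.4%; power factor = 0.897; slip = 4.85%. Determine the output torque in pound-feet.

10.6 lb·ft

P_in = V·I·cosφ = 230 × 11.7 × 0.897 = 2414 W
P_out = η·P_in = 0.714 × 2414 = 1724 W
n_s = 120×60/6 = 1200 rpm; n = 1200×(1−0.0485) = 1142 rpm
ω = 2π×1142/60 = 119.6 rad/s
τ = P_out/ω = 1724/119.6 = 14.41 N·m
In lb·ft: 14.41/1.356 = 10.6 lb·ft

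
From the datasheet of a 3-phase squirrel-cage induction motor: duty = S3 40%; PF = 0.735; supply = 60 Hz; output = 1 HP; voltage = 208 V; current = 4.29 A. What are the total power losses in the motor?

P_in = √3·V·I·cosφ = 1.732×208×4.29×0.735 = 1136 W
P_out = 1×746 = 746 W
Losses = P_in − P_out = 1136 − 746 = 390 W

390 W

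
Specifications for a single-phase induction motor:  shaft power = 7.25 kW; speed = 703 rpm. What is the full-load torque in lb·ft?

ω = 2π × 703/60 = 73.62 rad/s
τ = P/ω = 7250/73.62 = 98.48 N·m
In lb·ft: 98.48/1.356 = 72.6 lb·ft

72.6 lb·ft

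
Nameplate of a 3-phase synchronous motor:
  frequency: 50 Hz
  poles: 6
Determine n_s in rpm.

n_s = 120f/p = 120×50/6 = 1000 rpm

1000 rpm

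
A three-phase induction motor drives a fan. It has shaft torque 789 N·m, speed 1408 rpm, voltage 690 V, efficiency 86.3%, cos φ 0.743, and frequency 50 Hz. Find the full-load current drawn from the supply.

152 A

ω = 2π×1408/60 = 147.4 rad/s; P_out = τω = 789 × 147.4 = 116299 W
P_in = P_out / η = 116299 / 0.863 = 134761 W
I_L = P_in / (√3·V_L·cosφ) = 134761 / (1.732 × 690 × 0.743) = 152 A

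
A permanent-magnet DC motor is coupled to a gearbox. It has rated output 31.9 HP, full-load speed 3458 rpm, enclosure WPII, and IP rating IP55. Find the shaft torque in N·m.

65.7 N·m

P_out = 31.9 × 746 = 23797 W
ω = 2π × 3458/60 = 362.1 rad/s
τ = P_out/ω = 23797/362.1 = 65.7 N·m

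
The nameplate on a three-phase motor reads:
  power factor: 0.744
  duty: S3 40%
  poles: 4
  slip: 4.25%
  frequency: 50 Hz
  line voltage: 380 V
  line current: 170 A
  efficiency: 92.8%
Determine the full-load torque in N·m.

514 N·m

P_in = √3·V·I·cosφ = 1.732 × 380 × 170 × 0.744 = 83244 W
P_out = η·P_in = 0.928 × 83244 = 77250 W
n_s = 120×50/4 = 1500 rpm; n = 1500×(1−0.0425) = 1436 rpm
ω = 2π×1436/60 = 150.4 rad/s
τ = P_out/ω = 77250/150.4 = 514 N·m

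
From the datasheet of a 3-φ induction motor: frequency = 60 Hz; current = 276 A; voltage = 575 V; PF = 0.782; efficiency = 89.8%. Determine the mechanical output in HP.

P_in = √3·V·I·cosφ = 1.732 × 575 × 276 × 0.782 = 214947 W
P_out = η·P_in = 0.898 × 214947 = 193022 W
= 193022/746 = 259 HP

259 HP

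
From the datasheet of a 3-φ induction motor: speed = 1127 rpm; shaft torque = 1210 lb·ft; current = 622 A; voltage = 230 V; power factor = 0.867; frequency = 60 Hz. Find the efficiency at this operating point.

τ = 1210 lb·ft × 1.356 = 1641 N·m
ω = 2π × 1127/60 = 118 rad/s; P_out = τω = 1641 × 118 = 193638 W
P_in = √3·V_L·I_L·cosφ = 1.732 × 230 × 622 × 0.867 = 214825 W
η = P_out / P_in = 193638 / 214825 = 0.901 = 90.1%

90.1 %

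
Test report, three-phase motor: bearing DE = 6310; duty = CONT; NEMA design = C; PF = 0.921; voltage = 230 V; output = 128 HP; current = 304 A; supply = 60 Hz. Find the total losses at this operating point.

16 kW

P_in = √3·V·I·cosφ = 1.732×230×304×0.921 = 111534 W
P_out = 128×746 = 95488 W
Losses = P_in − P_out = 111534 − 95488 = 16046 W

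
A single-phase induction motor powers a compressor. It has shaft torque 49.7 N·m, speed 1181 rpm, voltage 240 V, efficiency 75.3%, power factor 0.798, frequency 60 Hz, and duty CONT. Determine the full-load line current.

42.6 A

ω = 2π×1181/60 = 123.7 rad/s; P_out = τω = 49.7 × 123.7 = 6148 W
P_in = P_out / η = 6148 / 0.753 = 8165 W
I = P_in / (V·cosφ) = 8165 / (240 × 0.798) = 42.6 A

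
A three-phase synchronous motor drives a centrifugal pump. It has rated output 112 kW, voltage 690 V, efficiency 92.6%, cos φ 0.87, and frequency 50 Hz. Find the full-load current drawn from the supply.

116 A

P_out = 112 kW = 112000 W
P_in = P_out / η = 112000 / 0.926 = 120950 W
I_L = P_in / (√3·V_L·cosφ) = 120950 / (1.732 × 690 × 0.87) = 116 A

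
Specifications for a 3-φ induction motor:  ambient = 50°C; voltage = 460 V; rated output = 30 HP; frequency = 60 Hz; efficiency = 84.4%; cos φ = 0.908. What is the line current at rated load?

P_out = 30 × 746 = 22380 W
P_in = P_out / η = 22380 / 0.844 = 26517 W
I_L = P_in / (√3·V_L·cosφ) = 26517 / (1.732 × 460 × 0.908) = 36.7 A

36.7 A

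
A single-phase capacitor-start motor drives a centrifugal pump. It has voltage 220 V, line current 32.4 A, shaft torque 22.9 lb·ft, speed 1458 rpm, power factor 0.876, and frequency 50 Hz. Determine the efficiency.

75.9 %

τ = 22.9 lb·ft × 1.356 = 31.05 N·m
ω = 2π × 1458/60 = 152.7 rad/s; P_out = τω = 31.05 × 152.7 = 4741 W
P_in = V·I·cosφ = 220 × 32.4 × 0.876 = 6244 W
η = P_out / P_in = 4741 / 6244 = 0.759 = 75.9%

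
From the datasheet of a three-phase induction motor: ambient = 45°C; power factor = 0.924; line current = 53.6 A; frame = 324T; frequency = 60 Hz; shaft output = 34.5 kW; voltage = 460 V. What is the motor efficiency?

87.4 %

P_out = 34.5 kW = 34500 W
P_in = √3·V_L·I_L·cosφ = 1.732 × 460 × 53.6 × 0.924 = 39459 W
η = P_out / P_in = 34500 / 39459 = 0.874 = 87.4%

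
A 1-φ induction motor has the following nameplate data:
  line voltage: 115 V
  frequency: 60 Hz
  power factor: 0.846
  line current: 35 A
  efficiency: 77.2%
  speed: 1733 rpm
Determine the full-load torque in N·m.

14.5 N·m

P_in = V·I·cosφ = 115 × 35 × 0.846 = 3405 W
P_out = η·P_in = 0.772 × 3405 = 2629 W
n = 1733 rpm
ω = 2π×1733/60 = 181.5 rad/s
τ = P_out/ω = 2629/181.5 = 14.5 N·m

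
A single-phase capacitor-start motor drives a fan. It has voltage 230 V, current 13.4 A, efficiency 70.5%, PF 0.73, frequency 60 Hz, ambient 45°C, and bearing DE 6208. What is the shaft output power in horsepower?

2.13 HP

P_in = V·I·cosφ = 230 × 13.4 × 0.73 = 2250 W
P_out = η·P_in = 0.705 × 2250 = 1586 W
= 1586/746 = 2.13 HP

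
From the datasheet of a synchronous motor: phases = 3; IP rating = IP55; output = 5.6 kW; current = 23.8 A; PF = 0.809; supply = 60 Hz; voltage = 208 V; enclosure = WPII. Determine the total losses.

1340 W

P_in = √3·V·I·cosφ = 1.732×208×23.8×0.809 = 6936 W
P_out = 5600 W
Losses = P_in − P_out = 6936 − 5600 = 1336 W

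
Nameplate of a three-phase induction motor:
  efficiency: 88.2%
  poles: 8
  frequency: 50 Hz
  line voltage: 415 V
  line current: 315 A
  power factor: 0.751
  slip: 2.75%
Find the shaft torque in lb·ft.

P_in = √3·V·I·cosφ = 1.732 × 415 × 315 × 0.751 = 170038 W
P_out = η·P_in = 0.882 × 170038 = 149974 W
n_s = 120×50/8 = 750 rpm; n = 750×(1−0.0275) = 729 rpm
ω = 2π×729/60 = 76.34 rad/s
τ = P_out/ω = 149974/76.34 = 1965 N·m
In lb·ft: 1965/1.356 = 1450 lb·ft

1450 lb·ft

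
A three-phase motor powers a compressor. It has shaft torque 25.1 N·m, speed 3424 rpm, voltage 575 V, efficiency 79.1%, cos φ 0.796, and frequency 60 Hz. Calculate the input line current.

14.4 A

ω = 2π×3424/60 = 358.6 rad/s; P_out = τω = 25.1 × 358.6 = 9001 W
P_in = P_out / η = 9001 / 0.791 = 11379 W
I_L = P_in / (√3·V_L·cosφ) = 11379 / (1.732 × 575 × 0.796) = 14.4 A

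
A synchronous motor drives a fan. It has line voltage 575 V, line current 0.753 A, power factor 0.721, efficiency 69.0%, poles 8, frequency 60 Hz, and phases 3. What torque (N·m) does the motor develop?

P_in = √3·V·I·cosφ = 1.732 × 575 × 0.753 × 0.721 = 541 W
P_out = η·P_in = 0.69 × 541 = 373 W
n = n_s = 120×60/8 = 900 rpm (synchronous)
ω = 2π×900/60 = 94.25 rad/s
τ = P_out/ω = 373/94.25 = 3.96 N·m

3.96 N·m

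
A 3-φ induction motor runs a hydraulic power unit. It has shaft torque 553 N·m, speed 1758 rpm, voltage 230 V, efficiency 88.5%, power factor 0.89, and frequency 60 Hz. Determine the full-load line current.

324 A

ω = 2π×1758/60 = 184.1 rad/s; P_out = τω = 553 × 184.1 = 101807 W
P_in = P_out / η = 101807 / 0.885 = 115036 W
I_L = P_in / (√3·V_L·cosφ) = 115036 / (1.732 × 230 × 0.89) = 324 A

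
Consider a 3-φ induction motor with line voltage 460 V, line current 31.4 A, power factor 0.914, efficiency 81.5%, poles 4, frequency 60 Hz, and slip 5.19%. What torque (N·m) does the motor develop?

P_in = √3·V·I·cosφ = 1.732 × 460 × 31.4 × 0.914 = 22866 W
P_out = η·P_in = 0.815 × 22866 = 18636 W
n_s = 120×60/4 = 1800 rpm; n = 1800×(1−0.0519) = 1707 rpm
ω = 2π×1707/60 = 178.8 rad/s
τ = P_out/ω = 18636/178.8 = 104 N·m

104 N·m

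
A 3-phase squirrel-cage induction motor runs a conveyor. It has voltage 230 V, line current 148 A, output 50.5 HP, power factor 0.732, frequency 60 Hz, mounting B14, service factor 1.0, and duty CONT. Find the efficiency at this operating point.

P_out = 50.5 × 746 = 37673 W
P_in = √3·V_L·I_L·cosφ = 1.732 × 230 × 148 × 0.732 = 43157 W
η = P_out / P_in = 37673 / 43157 = 0.873 = 87.3%

87.3 %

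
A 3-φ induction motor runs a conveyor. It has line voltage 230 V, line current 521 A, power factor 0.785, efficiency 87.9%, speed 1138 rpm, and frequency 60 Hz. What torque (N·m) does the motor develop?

P_in = √3·V·I·cosφ = 1.732 × 230 × 521 × 0.785 = 162923 W
P_out = η·P_in = 0.879 × 162923 = 143209 W
n = 1138 rpm
ω = 2π×1138/60 = 119.2 rad/s
τ = P_out/ω = 143209/119.2 = 1200 N·m

1200 N·m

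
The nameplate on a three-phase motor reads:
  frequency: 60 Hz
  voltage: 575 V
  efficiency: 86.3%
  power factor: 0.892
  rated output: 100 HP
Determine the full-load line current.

97.3 A

P_out = 100 × 746 = 74600 W
P_in = P_out / η = 74600 / 0.863 = 86443 W
I_L = P_in / (√3·V_L·cosφ) = 86443 / (1.732 × 575 × 0.892) = 97.3 A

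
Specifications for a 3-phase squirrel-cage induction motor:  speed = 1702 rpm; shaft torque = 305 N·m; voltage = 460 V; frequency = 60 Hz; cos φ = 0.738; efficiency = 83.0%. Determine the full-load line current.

ω = 2π×1702/60 = 178.2 rad/s; P_out = τω = 305 × 178.2 = 54351 W
P_in = P_out / η = 54351 / 0.830 = 65483 W
I_L = P_in / (√3·V_L·cosφ) = 65483 / (1.732 × 460 × 0.738) = 111 A

111 A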